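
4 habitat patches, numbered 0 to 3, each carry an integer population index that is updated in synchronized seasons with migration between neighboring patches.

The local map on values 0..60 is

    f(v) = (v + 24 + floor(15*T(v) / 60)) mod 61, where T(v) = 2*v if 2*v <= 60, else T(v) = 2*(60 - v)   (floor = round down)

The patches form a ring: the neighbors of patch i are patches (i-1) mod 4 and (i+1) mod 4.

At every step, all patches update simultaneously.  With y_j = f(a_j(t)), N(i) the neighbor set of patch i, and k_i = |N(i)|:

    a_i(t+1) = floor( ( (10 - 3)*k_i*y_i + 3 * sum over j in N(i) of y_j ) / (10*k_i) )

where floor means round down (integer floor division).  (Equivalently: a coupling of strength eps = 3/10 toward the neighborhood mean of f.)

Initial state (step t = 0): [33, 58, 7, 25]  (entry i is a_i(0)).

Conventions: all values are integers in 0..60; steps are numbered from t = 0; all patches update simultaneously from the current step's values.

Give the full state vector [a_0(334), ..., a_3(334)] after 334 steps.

Answer: [49, 49, 49, 49]
Key observation: The state at step 19, [17, 17, 17, 17], reappears at step 21: the system is in a cycle of period 2 from step 19 on.  Therefore the state at step 334 equals the state at step 19 + ((334 - 19) mod 2) = 20, which is [49, 49, 49, 49].

Derivation:
t=0: [33, 58, 7, 25]
t=1: [9, 21, 27, 6]
t=2: [39, 44, 15, 29]
t=3: [11, 19, 35, 12]
t=4: [42, 43, 21, 36]
t=5: [13, 20, 42, 18]
t=6: [45, 46, 25, 44]
t=7: [15, 13, 4, 12]
t=8: [44, 41, 33, 40]
t=9: [14, 12, 10, 12]
t=10: [44, 42, 39, 42]
t=11: [14, 13, 12, 13]
t=12: [44, 43, 42, 43]
t=13: [14, 14, 14, 14]
t=14: [45, 45, 45, 45]
t=15: [15, 15, 15, 15]
t=16: [46, 46, 46, 46]
t=17: [16, 16, 16, 16]
t=18: [48, 48, 48, 48]
t=19: [17, 17, 17, 17]
t=20: [49, 49, 49, 49]
t=21: [17, 17, 17, 17]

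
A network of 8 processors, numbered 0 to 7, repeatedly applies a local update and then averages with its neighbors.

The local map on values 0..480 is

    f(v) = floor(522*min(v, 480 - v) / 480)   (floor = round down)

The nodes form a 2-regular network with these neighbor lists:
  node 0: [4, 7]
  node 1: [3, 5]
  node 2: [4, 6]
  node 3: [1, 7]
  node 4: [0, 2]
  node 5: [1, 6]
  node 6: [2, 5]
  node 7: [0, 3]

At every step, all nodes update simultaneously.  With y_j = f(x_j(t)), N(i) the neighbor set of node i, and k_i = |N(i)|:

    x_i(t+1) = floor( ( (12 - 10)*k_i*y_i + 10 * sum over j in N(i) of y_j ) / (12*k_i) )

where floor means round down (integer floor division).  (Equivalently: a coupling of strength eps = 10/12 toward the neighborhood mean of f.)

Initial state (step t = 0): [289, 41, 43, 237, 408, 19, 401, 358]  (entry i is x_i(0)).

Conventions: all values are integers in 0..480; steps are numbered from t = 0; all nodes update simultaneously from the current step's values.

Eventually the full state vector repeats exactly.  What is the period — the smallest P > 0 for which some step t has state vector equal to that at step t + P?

Simulating step by step:
t=0: [289, 41, 43, 237, 408, 19, 401, 358]
t=1: [122, 122, 75, 116, 118, 57, 41, 215]
t=2: [172, 99, 85, 173, 110, 83, 66, 146]
t=3: [146, 133, 94, 141, 136, 89, 87, 182]
t=4: [169, 127, 117, 167, 132, 115, 98, 162]
t=5: [163, 150, 124, 161, 153, 122, 122, 181]
t=6: [180, 155, 146, 178, 157, 144, 132, 179]
t=7: [184, 173, 156, 183, 175, 155, 154, 194]
t=8: [200, 184, 176, 199, 185, 175, 168, 201]
t=9: [210, 202, 191, 210, 203, 190, 189, 216]
t=10: [227, 217, 211, 226, 217, 211, 206, 229]
t=11: [242, 236, 229, 242, 237, 229, 228, 246]
t=12: [255, 253, 251, 255, 254, 251, 248, 257]
t=13: [243, 246, 248, 244, 246, 249, 249, 243]
t=14: [255, 253, 252, 255, 254, 252, 251, 256]
t=15: [244, 245, 247, 244, 245, 247, 247, 243]
t=16: [256, 254, 253, 256, 254, 253, 253, 256]
t=17: [243, 244, 245, 243, 244, 245, 246, 243]
t=18: [256, 256, 255, 256, 256, 255, 254, 257]
t=19: [242, 243, 244, 242, 243, 244, 244, 242]
t=20: [257, 257, 256, 257, 257, 256, 256, 258]
t=21: [241, 242, 242, 241, 242, 242, 243, 241]
t=22: [258, 258, 257, 258, 258, 257, 257, 259]
t=23: [240, 241, 241, 240, 241, 241, 242, 240]
t=24: [260, 259, 258, 260, 259, 258, 258, 261]
t=25: [239, 240, 240, 239, 240, 240, 241, 238]
t=26: [259, 260, 260, 259, 260, 260, 260, 258]
t=27: [240, 239, 239, 240, 239, 239, 239, 240]
t=28: [260, 259, 259, 260, 259, 259, 259, 261]
t=29: [239, 239, 240, 239, 239, 240, 240, 238]
t=30: [258, 259, 260, 258, 259, 260, 261, 258]
t=31: [240, 240, 239, 240, 240, 239, 238, 241]
t=32: [260, 260, 259, 260, 260, 259, 258, 260]
t=33: [239, 239, 240, 239, 239, 240, 240, 239]
t=34: [259, 259, 260, 259, 259, 260, 261, 259]
t=35: [240, 239, 239, 240, 239, 239, 238, 240]
t=36: [260, 259, 258, 260, 259, 258, 258, 261]

Answer: 12
Key observation: The state at step 24, [260, 259, 258, 260, 259, 258, 258, 261], reappears at step 36 — and no state repeats earlier — so the cycle the system enters has period 12.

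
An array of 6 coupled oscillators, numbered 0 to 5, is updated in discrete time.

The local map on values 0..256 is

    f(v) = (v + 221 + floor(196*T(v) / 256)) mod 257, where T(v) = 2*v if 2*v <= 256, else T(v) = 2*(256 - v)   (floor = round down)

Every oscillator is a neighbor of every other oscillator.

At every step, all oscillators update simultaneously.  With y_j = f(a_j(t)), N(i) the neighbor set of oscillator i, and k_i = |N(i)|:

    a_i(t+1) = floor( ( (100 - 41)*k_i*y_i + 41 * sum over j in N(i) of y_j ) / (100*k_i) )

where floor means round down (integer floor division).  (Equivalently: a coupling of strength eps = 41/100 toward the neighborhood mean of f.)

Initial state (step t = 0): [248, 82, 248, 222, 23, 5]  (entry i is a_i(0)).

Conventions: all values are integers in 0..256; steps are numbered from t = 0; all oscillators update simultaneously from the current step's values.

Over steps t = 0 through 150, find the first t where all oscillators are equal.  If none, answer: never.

Answer: 6
Key observation: Synchronization is absorbing here: once all oscillators are equal they stay equal, and step 6 is the first all-equal step.

Derivation:
t=0: [248, 82, 248, 222, 23, 5]  (not all equal)
t=1: [204, 178, 204, 212, 102, 209]  (not all equal)
t=2: [224, 101, 224, 222, 211, 222]  (not all equal)
t=3: [236, 227, 236, 236, 239, 236]  (not all equal)
t=4: [230, 232, 230, 230, 229, 230]  (not all equal)
t=5: [233, 232, 233, 233, 233, 233]  (not all equal)
t=6: [232, 232, 232, 232, 232, 232]  (all equal)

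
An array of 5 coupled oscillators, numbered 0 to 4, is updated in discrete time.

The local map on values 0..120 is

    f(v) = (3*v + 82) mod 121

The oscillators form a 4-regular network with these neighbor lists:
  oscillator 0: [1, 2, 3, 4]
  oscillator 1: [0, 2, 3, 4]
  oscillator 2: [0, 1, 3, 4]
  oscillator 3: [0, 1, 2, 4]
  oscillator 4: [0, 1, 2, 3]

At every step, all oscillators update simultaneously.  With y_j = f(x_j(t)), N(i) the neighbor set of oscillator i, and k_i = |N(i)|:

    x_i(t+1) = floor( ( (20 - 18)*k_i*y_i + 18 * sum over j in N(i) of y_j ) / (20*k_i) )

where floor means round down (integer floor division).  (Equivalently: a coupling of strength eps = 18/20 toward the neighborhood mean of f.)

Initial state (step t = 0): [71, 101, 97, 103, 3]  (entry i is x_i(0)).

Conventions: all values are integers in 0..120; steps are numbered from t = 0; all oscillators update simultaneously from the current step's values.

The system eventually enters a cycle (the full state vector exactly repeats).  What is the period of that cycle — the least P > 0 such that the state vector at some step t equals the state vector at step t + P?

Answer: 10
Key observation: The state at step 4, [93, 92, 92, 92, 93], reappears at step 14 — and no state repeats earlier — so the cycle the system enters has period 10.

Derivation:
t=0: [71, 101, 97, 103, 3]
t=1: [39, 43, 44, 42, 34]
t=2: [82, 81, 80, 81, 84]
t=3: [84, 85, 85, 85, 83]
t=4: [93, 92, 92, 92, 93]
t=5: [116, 117, 117, 117, 116]
t=6: [69, 68, 68, 68, 69]
t=7: [44, 45, 45, 45, 44]
t=8: [95, 94, 94, 94, 95]
t=9: [1, 2, 2, 2, 1]
t=10: [87, 86, 86, 86, 87]
t=11: [98, 99, 99, 99, 98]
t=12: [15, 14, 14, 14, 15]
t=13: [3, 4, 4, 4, 3]
t=14: [93, 92, 92, 92, 93]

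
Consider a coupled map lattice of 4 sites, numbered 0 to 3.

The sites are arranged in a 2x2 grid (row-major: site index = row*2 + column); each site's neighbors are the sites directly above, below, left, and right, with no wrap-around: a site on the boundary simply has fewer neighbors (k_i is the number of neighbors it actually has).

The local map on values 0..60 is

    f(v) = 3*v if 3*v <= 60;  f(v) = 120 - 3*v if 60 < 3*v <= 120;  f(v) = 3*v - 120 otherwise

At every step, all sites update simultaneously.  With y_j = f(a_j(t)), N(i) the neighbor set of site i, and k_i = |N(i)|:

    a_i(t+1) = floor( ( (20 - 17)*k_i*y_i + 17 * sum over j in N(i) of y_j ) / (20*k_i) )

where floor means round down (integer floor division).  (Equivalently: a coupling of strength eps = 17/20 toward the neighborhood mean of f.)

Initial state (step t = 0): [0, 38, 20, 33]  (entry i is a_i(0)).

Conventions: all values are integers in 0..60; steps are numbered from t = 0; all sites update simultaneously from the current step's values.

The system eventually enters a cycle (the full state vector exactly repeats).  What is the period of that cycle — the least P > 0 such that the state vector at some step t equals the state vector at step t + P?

Answer: 20
Key observation: The state at step 8, [22, 16, 16, 22], reappears at step 28 — and no state repeats earlier — so the cycle the system enters has period 20.

Derivation:
t=0: [0, 38, 20, 33]
t=1: [28, 9, 17, 31]
t=2: [38, 30, 34, 37]
t=3: [21, 10, 9, 21]
t=4: [32, 52, 52, 32]
t=5: [34, 25, 25, 34]
t=6: [40, 22, 22, 40]
t=7: [45, 8, 8, 45]
t=8: [22, 16, 16, 22]
t=9: [48, 53, 53, 48]
t=10: [36, 26, 26, 36]
t=11: [37, 16, 16, 37]
t=12: [42, 14, 14, 42]
t=13: [36, 11, 11, 36]
t=14: [29, 15, 15, 29]
t=15: [43, 34, 34, 43]
t=16: [16, 10, 10, 16]
t=17: [32, 45, 45, 32]
t=18: [16, 22, 22, 16]
t=19: [53, 48, 48, 53]
t=20: [26, 36, 36, 26]
t=21: [16, 37, 37, 16]
t=22: [14, 42, 42, 14]
t=23: [11, 36, 36, 11]
t=24: [15, 29, 29, 15]
t=25: [34, 43, 43, 34]
t=26: [10, 16, 16, 10]
t=27: [45, 32, 32, 45]
t=28: [22, 16, 16, 22]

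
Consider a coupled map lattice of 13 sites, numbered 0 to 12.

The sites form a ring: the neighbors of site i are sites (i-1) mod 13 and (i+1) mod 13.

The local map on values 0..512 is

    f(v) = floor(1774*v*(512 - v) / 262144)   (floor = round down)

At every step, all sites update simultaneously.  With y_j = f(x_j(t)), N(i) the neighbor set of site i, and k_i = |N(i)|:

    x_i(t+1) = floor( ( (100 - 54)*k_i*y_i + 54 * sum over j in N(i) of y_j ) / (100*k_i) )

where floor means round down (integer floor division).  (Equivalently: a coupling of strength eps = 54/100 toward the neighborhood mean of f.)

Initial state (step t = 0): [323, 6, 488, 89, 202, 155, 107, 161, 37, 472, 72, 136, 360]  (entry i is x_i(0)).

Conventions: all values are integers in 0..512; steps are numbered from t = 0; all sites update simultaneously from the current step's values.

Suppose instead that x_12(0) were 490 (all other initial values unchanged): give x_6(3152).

Simulating step by step:
t=0: [323, 6, 488, 89, 202, 155, 107, 161, 37, 472, 72, 136, 490]
t=1: [214, 142, 110, 252, 364, 365, 338, 286, 191, 148, 226, 236, 238]
t=2: [413, 360, 353, 382, 385, 372, 398, 419, 406, 397, 418, 439, 438]
t=3: [285, 347, 364, 345, 337, 333, 307, 282, 288, 291, 263, 230, 233]
t=4: [424, 394, 376, 384, 397, 407, 422, 433, 436, 437, 439, 439, 438]
t=5: [259, 305, 333, 329, 309, 285, 258, 236, 225, 220, 217, 216, 227]
t=6: [437, 424, 410, 410, 422, 435, 440, 439, 436, 434, 433, 433, 437]
t=7: [229, 252, 274, 275, 255, 231, 217, 217, 223, 228, 230, 228, 223]
t=8: [438, 441, 441, 441, 441, 438, 434, 433, 435, 437, 438, 437, 437]
t=9: [217, 213, 211, 211, 213, 219, 226, 229, 226, 221, 220, 220, 220]
t=10: [432, 430, 429, 429, 430, 433, 436, 437, 436, 435, 434, 434, 433]
t=11: [233, 237, 239, 239, 236, 231, 225, 222, 223, 226, 228, 229, 231]
t=12: [439, 440, 441, 440, 440, 438, 436, 435, 436, 437, 437, 438, 438]
t=13: [216, 213, 212, 213, 215, 219, 223, 224, 223, 221, 220, 219, 218]
t=14: [431, 430, 430, 430, 432, 434, 435, 436, 435, 435, 434, 433, 433]
t=15: [235, 237, 238, 236, 233, 229, 226, 225, 225, 226, 228, 230, 232]
t=16: [440, 440, 440, 440, 439, 438, 437, 436, 436, 437, 437, 438, 439]
t=17: [214, 214, 214, 214, 216, 218, 221, 223, 223, 221, 220, 218, 216]
t=18: [431, 431, 431, 431, 432, 433, 434, 435, 435, 435, 434, 433, 432]
t=19: [235, 236, 236, 235, 233, 231, 228, 226, 226, 226, 228, 231, 233]
t=20: [439, 440, 440, 439, 439, 438, 438, 437, 437, 437, 438, 438, 439]
t=21: [215, 214, 214, 215, 216, 218, 219, 220, 221, 220, 219, 218, 216]
t=22: [431, 431, 431, 431, 432, 433, 433, 434, 434, 434, 433, 433, 432]
t=23: [235, 236, 236, 235, 233, 231, 230, 229, 229, 229, 230, 231, 233]
t=24: [439, 440, 440, 439, 439, 438, 438, 438, 438, 438, 438, 438, 439]
t=25: [215, 214, 214, 215, 216, 218, 219, 219, 219, 219, 219, 218, 216]
t=26: [431, 431, 431, 431, 432, 433, 433, 434, 434, 434, 433, 433, 432]

Answer: x_6(3152) = 438
Key observation: The state at step 22, [431, 431, 431, 431, 432, 433, 433, 434, 434, 434, 433, 433, 432], reappears at step 26: the system is in a cycle of period 4 from step 22 on.  Therefore the state at step 3152 equals the state at step 22 + ((3152 - 22) mod 4) = 24, which is [439, 440, 440, 439, 439, 438, 438, 438, 438, 438, 438, 438, 439].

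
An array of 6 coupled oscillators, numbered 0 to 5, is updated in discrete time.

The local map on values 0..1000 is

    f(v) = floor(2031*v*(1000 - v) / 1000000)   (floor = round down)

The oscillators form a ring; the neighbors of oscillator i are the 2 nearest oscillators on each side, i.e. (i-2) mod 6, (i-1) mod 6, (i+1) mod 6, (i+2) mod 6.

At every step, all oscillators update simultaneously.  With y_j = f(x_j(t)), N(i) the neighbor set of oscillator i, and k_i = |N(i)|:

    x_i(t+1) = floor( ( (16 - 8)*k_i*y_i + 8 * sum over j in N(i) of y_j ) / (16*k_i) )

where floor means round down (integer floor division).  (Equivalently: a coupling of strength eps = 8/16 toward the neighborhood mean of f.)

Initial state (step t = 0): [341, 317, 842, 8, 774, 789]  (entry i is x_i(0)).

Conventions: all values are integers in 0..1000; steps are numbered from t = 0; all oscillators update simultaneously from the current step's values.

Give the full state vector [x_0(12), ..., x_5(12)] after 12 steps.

Answer: [507, 507, 507, 507, 507, 507]

Derivation:
t=0: [341, 317, 842, 8, 774, 789]
t=1: [403, 354, 293, 183, 312, 327]
t=2: [464, 439, 421, 372, 424, 434]
t=3: [501, 496, 494, 485, 494, 495]
t=4: [507, 507, 507, 507, 507, 507]
t=5: [507, 507, 507, 507, 507, 507]
t=6: [507, 507, 507, 507, 507, 507]
t=7: [507, 507, 507, 507, 507, 507]
t=8: [507, 507, 507, 507, 507, 507]
t=9: [507, 507, 507, 507, 507, 507]
t=10: [507, 507, 507, 507, 507, 507]
t=11: [507, 507, 507, 507, 507, 507]
t=12: [507, 507, 507, 507, 507, 507]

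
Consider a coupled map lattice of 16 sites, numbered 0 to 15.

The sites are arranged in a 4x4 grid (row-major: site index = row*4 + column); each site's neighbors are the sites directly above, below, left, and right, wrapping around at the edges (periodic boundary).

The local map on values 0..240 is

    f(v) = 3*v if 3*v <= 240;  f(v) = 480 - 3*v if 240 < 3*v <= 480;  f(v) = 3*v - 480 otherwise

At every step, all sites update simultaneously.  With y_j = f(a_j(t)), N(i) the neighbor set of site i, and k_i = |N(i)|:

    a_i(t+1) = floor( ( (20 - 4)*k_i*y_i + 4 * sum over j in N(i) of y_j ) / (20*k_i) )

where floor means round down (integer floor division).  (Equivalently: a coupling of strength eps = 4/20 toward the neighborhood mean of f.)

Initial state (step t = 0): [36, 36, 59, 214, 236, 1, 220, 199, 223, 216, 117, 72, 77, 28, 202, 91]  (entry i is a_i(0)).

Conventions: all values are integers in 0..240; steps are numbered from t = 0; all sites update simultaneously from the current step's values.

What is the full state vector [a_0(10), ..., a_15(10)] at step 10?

Simulating step by step:
t=0: [36, 36, 59, 214, 236, 1, 220, 199, 223, 216, 117, 72, 77, 28, 202, 91]
t=1: [122, 105, 170, 160, 203, 36, 165, 132, 193, 154, 137, 204, 214, 98, 130, 202]
t=2: [114, 153, 37, 17, 123, 102, 26, 81, 101, 37, 67, 124, 155, 170, 92, 120]
t=3: [120, 39, 106, 71, 125, 155, 98, 207, 158, 117, 185, 123, 35, 41, 186, 114]
t=4: [123, 114, 159, 198, 98, 38, 168, 143, 27, 114, 85, 106, 103, 119, 87, 135]
t=5: [119, 127, 27, 103, 166, 115, 38, 65, 97, 137, 207, 151, 156, 131, 196, 93]
t=6: [113, 100, 89, 166, 46, 123, 118, 172, 157, 82, 128, 57, 39, 84, 111, 176]
t=7: [135, 178, 193, 36, 125, 122, 123, 51, 40, 209, 110, 146, 114, 216, 146, 61]
t=8: [80, 66, 94, 111, 107, 112, 114, 140, 117, 145, 137, 63, 137, 153, 63, 162]
t=9: [220, 188, 192, 142, 155, 142, 133, 79, 126, 54, 83, 164, 75, 41, 165, 34]
t=10: [162, 89, 88, 73, 40, 60, 95, 197, 102, 155, 198, 43, 205, 122, 39, 96]

Answer: [162, 89, 88, 73, 40, 60, 95, 197, 102, 155, 198, 43, 205, 122, 39, 96]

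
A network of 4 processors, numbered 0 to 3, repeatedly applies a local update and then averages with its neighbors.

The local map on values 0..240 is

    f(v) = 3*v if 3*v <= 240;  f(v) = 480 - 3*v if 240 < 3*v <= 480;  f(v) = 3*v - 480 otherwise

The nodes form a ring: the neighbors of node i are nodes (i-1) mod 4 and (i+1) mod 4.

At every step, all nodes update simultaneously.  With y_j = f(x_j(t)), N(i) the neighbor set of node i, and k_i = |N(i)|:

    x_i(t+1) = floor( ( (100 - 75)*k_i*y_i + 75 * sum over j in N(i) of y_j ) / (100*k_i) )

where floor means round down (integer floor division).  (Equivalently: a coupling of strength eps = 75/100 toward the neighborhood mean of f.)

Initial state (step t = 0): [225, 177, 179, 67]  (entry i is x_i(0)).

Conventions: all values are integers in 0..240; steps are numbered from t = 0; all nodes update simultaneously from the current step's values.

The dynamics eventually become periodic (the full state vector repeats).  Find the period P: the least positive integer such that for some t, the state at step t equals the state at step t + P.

Answer: 2
Key observation: The state at step 67, [48, 48, 48, 48], reappears at step 69 — and no state repeats earlier — so the cycle the system enters has period 2.

Derivation:
t=0: [225, 177, 179, 67]
t=1: [143, 107, 108, 144]
t=2: [90, 117, 116, 89]
t=3: [180, 160, 161, 181]
t=4: [38, 23, 24, 39]
t=5: [98, 87, 87, 99]
t=6: [197, 206, 205, 197]
t=7: [121, 126, 127, 120]
t=8: [112, 106, 108, 111]
t=9: [151, 153, 154, 149]
t=10: [27, 22, 24, 25]
t=11: [73, 73, 70, 76]
t=12: [222, 215, 220, 217]
t=13: [172, 178, 171, 180]
t=14: [51, 39, 51, 40]
t=15: [127, 144, 127, 144]
t=16: [60, 86, 60, 86]
t=17: [211, 190, 211, 190]
t=18: [105, 137, 105, 137]
t=19: [93, 141, 93, 141]
t=20: [93, 165, 93, 165]
t=21: [61, 154, 61, 154]
t=22: [59, 141, 59, 141]
t=23: [87, 147, 87, 147]
t=24: [84, 174, 84, 174]
t=25: [88, 181, 88, 181]
t=26: [101, 177, 101, 177]
t=27: [82, 145, 82, 145]
t=28: [92, 186, 92, 186]
t=29: [109, 172, 109, 172]
t=30: [65, 123, 65, 123]
t=31: [132, 174, 132, 174]
t=32: [52, 73, 52, 73]
t=33: [203, 171, 203, 171]
t=34: [57, 105, 57, 105]
t=35: [166, 169, 166, 169]
t=36: [24, 20, 24, 20]
t=37: [63, 69, 63, 69]
t=38: [202, 193, 202, 193]
t=39: [105, 119, 105, 119]
t=40: [133, 154, 133, 154]
t=41: [33, 65, 33, 65]
t=42: [171, 123, 171, 123]
t=43: [91, 52, 91, 52]
t=44: [168, 194, 168, 194]
t=45: [82, 43, 82, 43]
t=46: [155, 207, 155, 207]
t=47: [109, 46, 109, 46]
t=48: [141, 149, 141, 149]
t=49: [39, 51, 39, 51]
t=50: [144, 126, 144, 126]
t=51: [88, 61, 88, 61]
t=52: [191, 207, 191, 207]
t=53: [129, 105, 129, 105]
t=54: [147, 111, 147, 111]
t=55: [120, 66, 120, 66]
t=56: [178, 139, 178, 139]
t=57: [60, 56, 60, 56]
t=58: [171, 177, 171, 177]
t=59: [46, 37, 46, 37]
t=60: [117, 131, 117, 131]
t=61: [97, 118, 97, 118]
t=62: [141, 173, 141, 173]
t=63: [43, 52, 43, 52]
t=64: [149, 135, 149, 135]
t=65: [64, 43, 64, 43]
t=66: [144, 176, 144, 176]
t=67: [48, 48, 48, 48]
t=68: [144, 144, 144, 144]
t=69: [48, 48, 48, 48]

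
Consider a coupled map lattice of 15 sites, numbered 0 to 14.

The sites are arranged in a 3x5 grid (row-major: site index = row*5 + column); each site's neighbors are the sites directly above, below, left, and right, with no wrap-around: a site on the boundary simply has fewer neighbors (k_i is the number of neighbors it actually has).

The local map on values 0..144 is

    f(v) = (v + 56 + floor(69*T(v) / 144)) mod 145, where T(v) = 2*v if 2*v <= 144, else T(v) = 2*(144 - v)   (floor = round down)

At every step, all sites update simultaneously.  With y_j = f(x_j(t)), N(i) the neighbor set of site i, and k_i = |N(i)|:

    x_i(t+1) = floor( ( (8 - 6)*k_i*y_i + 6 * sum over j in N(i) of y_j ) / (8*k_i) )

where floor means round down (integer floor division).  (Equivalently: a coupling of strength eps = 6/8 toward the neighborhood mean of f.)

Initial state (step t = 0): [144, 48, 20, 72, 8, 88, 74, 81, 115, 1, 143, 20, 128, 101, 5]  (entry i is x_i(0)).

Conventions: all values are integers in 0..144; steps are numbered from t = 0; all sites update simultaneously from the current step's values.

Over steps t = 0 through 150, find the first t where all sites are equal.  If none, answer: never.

Answer: 7
Key observation: Synchronization is absorbing here: once all sites are equal they stay equal, and step 7 is the first all-equal step.

Derivation:
t=0: [144, 48, 20, 72, 8, 88, 74, 81, 115, 1, 143, 20, 128, 101, 5]  (not all equal)
t=1: [35, 51, 51, 67, 58, 53, 51, 60, 53, 61, 68, 63, 63, 56, 57]  (not all equal)
t=2: [40, 38, 22, 22, 33, 48, 18, 19, 26, 22, 29, 30, 29, 22, 24]  (not all equal)
t=3: [84, 113, 105, 106, 104, 85, 86, 99, 99, 107, 72, 107, 104, 105, 100]  (not all equal)
t=4: [52, 52, 53, 53, 53, 52, 52, 52, 53, 53, 52, 52, 53, 53, 53]  (not all equal)
t=5: [12, 12, 13, 14, 14, 12, 12, 13, 13, 14, 12, 12, 13, 14, 14]  (not all equal)
t=6: [79, 79, 81, 82, 83, 79, 79, 80, 82, 82, 79, 79, 81, 82, 83]  (not all equal)
t=7: [52, 52, 52, 52, 52, 52, 52, 52, 52, 52, 52, 52, 52, 52, 52]  (all equal)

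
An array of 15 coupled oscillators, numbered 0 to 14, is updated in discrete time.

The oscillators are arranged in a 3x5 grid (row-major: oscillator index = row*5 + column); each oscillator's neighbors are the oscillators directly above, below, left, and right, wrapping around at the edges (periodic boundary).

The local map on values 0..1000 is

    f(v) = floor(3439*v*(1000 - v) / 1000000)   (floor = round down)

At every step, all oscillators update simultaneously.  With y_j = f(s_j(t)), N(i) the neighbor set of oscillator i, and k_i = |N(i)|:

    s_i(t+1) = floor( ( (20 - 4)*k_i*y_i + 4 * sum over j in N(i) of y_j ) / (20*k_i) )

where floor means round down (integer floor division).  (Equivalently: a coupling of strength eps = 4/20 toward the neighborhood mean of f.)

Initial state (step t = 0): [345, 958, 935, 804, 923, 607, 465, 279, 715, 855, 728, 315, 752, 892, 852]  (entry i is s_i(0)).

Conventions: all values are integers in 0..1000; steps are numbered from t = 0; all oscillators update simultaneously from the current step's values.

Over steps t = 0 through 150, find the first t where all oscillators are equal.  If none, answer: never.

Simulating step by step:
t=0: [345, 958, 935, 804, 923, 607, 465, 279, 715, 855, 728, 315, 752, 892, 852]  (not all equal)
t=1: [715, 239, 267, 507, 304, 792, 803, 673, 659, 450, 682, 709, 611, 380, 430]  (not all equal)
t=2: [693, 631, 691, 836, 744, 594, 568, 745, 781, 826, 736, 703, 801, 812, 830]  (not all equal)
t=3: [732, 791, 710, 501, 633, 800, 824, 658, 577, 523, 672, 717, 569, 523, 505]  (not all equal)
t=4: [672, 583, 718, 847, 800, 579, 527, 762, 838, 837, 745, 690, 826, 855, 850]  (not all equal)
t=5: [750, 821, 676, 462, 545, 807, 837, 624, 470, 489, 660, 730, 519, 432, 455]  (not all equal)
t=6: [648, 531, 753, 848, 842, 565, 501, 791, 852, 841, 752, 671, 840, 845, 847]  (not all equal)
t=7: [767, 836, 627, 453, 472, 813, 838, 574, 442, 476, 654, 748, 490, 449, 456]  (not all equal)
t=8: [622, 503, 794, 849, 844, 553, 496, 820, 848, 839, 754, 647, 844, 850, 849]  (not all equal)
t=9: [786, 837, 562, 446, 469, 818, 837, 521, 446, 480, 653, 768, 476, 439, 451]  (not all equal)
t=10: [593, 500, 828, 849, 841, 543, 497, 837, 849, 839, 750, 618, 843, 847, 847]  (not all equal)
t=11: [804, 836, 502, 443, 476, 822, 836, 487, 442, 481, 662, 789, 474, 445, 456]  (not all equal)
t=12: [562, 498, 838, 849, 840, 534, 497, 838, 849, 839, 738, 586, 842, 849, 849]  (not all equal)
t=13: [818, 837, 483, 442, 479, 825, 837, 483, 442, 481, 679, 809, 475, 440, 453]  (not all equal)
t=14: [537, 493, 838, 848, 839, 526, 492, 838, 848, 839, 718, 552, 840, 847, 847]  (not all equal)
t=15: [827, 838, 484, 445, 481, 829, 838, 484, 445, 481, 707, 823, 480, 445, 459]  (not all equal)
t=16: [519, 488, 837, 849, 839, 516, 488, 837, 849, 838, 686, 525, 839, 849, 846]  (not all equal)
t=17: [832, 839, 486, 442, 481, 832, 839, 486, 442, 483, 743, 831, 482, 441, 463]  (not all equal)
t=18: [506, 485, 838, 849, 838, 506, 485, 838, 849, 838, 639, 507, 838, 848, 844]  (not all equal)
t=19: [836, 838, 484, 442, 483, 836, 838, 484, 442, 483, 785, 835, 484, 444, 470]  (not all equal)
t=20: [495, 486, 837, 849, 838, 495, 486, 837, 849, 838, 577, 496, 838, 848, 842]  (not all equal)
t=21: [838, 839, 486, 442, 483, 838, 839, 486, 442, 483, 822, 838, 484, 444, 476]  (not all equal)
t=22: [487, 483, 838, 849, 837, 487, 483, 838, 849, 837, 515, 487, 838, 848, 838]  (not all equal)
t=23: [839, 838, 484, 442, 486, 839, 838, 484, 442, 486, 838, 839, 484, 445, 484]  (not all equal)
t=24: [483, 485, 837, 849, 838, 483, 485, 837, 849, 838, 485, 484, 837, 849, 838]  (not all equal)
t=25: [838, 838, 487, 442, 484, 838, 838, 487, 442, 484, 838, 838, 487, 442, 484]  (not all equal)
t=26: [485, 485, 838, 849, 837, 485, 485, 838, 849, 837, 485, 485, 838, 849, 837]  (not all equal)
t=27: [838, 838, 484, 442, 487, 838, 838, 484, 442, 487, 838, 838, 484, 442, 487]  (not all equal)
t=28: [485, 485, 837, 849, 838, 485, 485, 837, 849, 838, 485, 485, 837, 849, 838]  (not all equal)
t=29: [838, 838, 487, 442, 484, 838, 838, 487, 442, 484, 838, 838, 487, 442, 484]  (not all equal)

Answer: never
Key observation: The state at step 25 reappears at step 29 — the system is in a cycle of period 4 from step 25 on.  No step 0..29 is synchronized, and the cycle repeats forever, so no step up to 150 (or ever) has all oscillators equal.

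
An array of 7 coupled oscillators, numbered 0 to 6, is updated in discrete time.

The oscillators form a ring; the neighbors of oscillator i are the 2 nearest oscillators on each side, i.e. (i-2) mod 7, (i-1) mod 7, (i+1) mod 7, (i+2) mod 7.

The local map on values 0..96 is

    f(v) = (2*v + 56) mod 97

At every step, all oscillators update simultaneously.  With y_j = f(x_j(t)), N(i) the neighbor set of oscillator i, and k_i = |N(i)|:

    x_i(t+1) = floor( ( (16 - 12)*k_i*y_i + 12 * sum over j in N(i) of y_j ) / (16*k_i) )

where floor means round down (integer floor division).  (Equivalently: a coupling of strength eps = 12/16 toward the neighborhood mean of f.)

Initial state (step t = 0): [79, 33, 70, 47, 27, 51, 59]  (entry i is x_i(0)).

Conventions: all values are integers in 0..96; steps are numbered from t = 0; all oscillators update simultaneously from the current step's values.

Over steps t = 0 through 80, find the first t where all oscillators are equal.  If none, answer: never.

Simulating step by step:
t=0: [79, 33, 70, 47, 27, 51, 59]  (not all equal)
t=1: [35, 34, 21, 32, 39, 45, 41]  (not all equal)
t=2: [29, 24, 22, 27, 30, 36, 36]  (not all equal)
t=3: [17, 13, 11, 14, 19, 22, 21]  (not all equal)
t=4: [53, 67, 85, 69, 54, 51, 50]  (not all equal)
t=5: [62, 52, 50, 47, 45, 51, 68]  (not all equal)
t=6: [72, 70, 61, 56, 62, 67, 71]  (not all equal)
t=7: [35, 30, 50, 66, 67, 54, 35]  (not all equal)
t=8: [39, 43, 58, 67, 69, 62, 46]  (not all equal)
t=9: [56, 59, 51, 61, 56, 54, 43]  (not all equal)
t=10: [64, 67, 71, 72, 65, 67, 64]  (not all equal)
t=11: [73, 57, 52, 53, 57, 73, 89]  (not all equal)
t=12: [36, 51, 56, 56, 51, 36, 40]  (not all equal)
t=13: [45, 55, 59, 59, 55, 45, 44]  (not all equal)
t=14: [57, 64, 68, 68, 64, 57, 56]  (not all equal)
t=15: [79, 84, 87, 87, 84, 79, 77]  (not all equal)
t=16: [24, 27, 30, 30, 27, 24, 22]  (not all equal)
t=17: [9, 12, 14, 14, 12, 9, 8]  (not all equal)
t=18: [76, 78, 80, 80, 78, 76, 75]  (not all equal)
t=19: [15, 17, 19, 19, 17, 15, 15]  (not all equal)
t=20: [88, 90, 91, 91, 90, 88, 87]  (not all equal)
t=21: [39, 40, 42, 42, 40, 39, 39]  (not all equal)
t=22: [38, 39, 40, 40, 39, 38, 37]  (not all equal)
t=23: [35, 36, 37, 37, 36, 35, 35]  (not all equal)
t=24: [30, 31, 31, 31, 31, 30, 29]  (not all equal)
t=25: [19, 19, 20, 20, 19, 19, 19]  (not all equal)
t=26: [94, 94, 94, 94, 94, 94, 94]  (all equal)

Answer: 26
Key observation: Synchronization is absorbing here: once all oscillators are equal they stay equal, and step 26 is the first all-equal step.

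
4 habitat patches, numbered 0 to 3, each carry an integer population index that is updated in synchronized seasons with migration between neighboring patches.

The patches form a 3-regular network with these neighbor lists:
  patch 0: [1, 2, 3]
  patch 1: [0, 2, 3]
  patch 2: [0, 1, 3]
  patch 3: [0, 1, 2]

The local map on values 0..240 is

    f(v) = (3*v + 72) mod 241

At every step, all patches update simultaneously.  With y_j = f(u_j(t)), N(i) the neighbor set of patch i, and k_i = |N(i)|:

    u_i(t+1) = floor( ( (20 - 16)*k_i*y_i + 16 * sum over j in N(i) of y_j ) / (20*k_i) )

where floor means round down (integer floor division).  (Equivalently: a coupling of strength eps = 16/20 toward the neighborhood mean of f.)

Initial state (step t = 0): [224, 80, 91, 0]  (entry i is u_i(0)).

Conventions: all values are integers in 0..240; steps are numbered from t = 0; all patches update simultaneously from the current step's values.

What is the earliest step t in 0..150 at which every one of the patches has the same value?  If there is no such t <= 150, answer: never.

Simulating step by step:
t=0: [224, 80, 91, 0]  (not all equal)
t=1: [70, 66, 64, 66]  (not all equal)
t=2: [29, 30, 31, 30]  (not all equal)
t=3: [162, 162, 161, 162]  (not all equal)
t=4: [75, 75, 75, 75]  (all equal)

Answer: 4
Key observation: Synchronization is absorbing here: once all patches are equal they stay equal, and step 4 is the first all-equal step.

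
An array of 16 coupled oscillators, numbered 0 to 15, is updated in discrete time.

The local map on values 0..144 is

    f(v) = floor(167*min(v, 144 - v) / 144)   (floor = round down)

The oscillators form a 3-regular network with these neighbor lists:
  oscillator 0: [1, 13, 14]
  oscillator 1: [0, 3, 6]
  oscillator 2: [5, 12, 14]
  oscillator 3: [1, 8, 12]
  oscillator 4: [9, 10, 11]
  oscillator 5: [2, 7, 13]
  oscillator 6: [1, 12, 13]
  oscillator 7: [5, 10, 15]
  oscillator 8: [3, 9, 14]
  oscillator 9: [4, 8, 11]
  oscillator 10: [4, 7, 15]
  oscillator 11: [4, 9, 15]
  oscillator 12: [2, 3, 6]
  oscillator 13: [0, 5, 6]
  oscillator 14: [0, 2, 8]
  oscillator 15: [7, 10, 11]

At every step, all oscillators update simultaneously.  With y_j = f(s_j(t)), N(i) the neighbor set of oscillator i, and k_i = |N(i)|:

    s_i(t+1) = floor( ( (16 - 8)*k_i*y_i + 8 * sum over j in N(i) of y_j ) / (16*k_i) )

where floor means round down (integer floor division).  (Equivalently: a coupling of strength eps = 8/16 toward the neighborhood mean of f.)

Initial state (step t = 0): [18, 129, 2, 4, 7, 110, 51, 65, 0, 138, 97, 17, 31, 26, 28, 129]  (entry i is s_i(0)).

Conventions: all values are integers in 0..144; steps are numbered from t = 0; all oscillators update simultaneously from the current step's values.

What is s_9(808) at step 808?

Answer: s_9(808) = 74
Key observation: The state at step 13, [76, 76, 76, 77, 79, 76, 75, 77, 79, 80, 78, 79, 76, 75, 77, 78], reappears at step 15: the system is in a cycle of period 2 from step 13 on.  Therefore the state at step 808 equals the state at step 13 + ((808 - 13) mod 2) = 14, which is [78, 78, 77, 77, 75, 78, 79, 76, 75, 74, 76, 75, 78, 79, 77, 76].

Derivation:
t=0: [18, 129, 2, 4, 7, 110, 51, 65, 0, 138, 97, 17, 31, 26, 28, 129]
t=1: [23, 22, 18, 10, 17, 37, 43, 55, 7, 7, 43, 14, 28, 34, 19, 33]
t=2: [27, 26, 26, 16, 21, 41, 40, 53, 10, 11, 44, 18, 29, 39, 20, 40]
t=3: [31, 30, 32, 21, 25, 46, 41, 54, 14, 15, 47, 23, 32, 43, 23, 45]
t=4: [35, 34, 37, 26, 30, 51, 43, 57, 19, 20, 50, 29, 36, 47, 27, 49]
t=5: [40, 39, 42, 32, 35, 56, 46, 61, 25, 26, 54, 35, 40, 51, 32, 54]
t=6: [46, 45, 48, 38, 42, 61, 51, 66, 31, 33, 59, 42, 46, 56, 38, 59]
t=7: [53, 52, 55, 45, 49, 67, 57, 72, 38, 40, 66, 49, 52, 62, 45, 66]
t=8: [61, 59, 63, 53, 57, 74, 64, 79, 47, 49, 73, 57, 60, 69, 54, 73]
t=9: [70, 68, 71, 62, 67, 78, 73, 78, 56, 59, 78, 67, 69, 77, 63, 78]
t=10: [78, 78, 79, 72, 75, 77, 80, 76, 67, 70, 76, 75, 79, 78, 74, 76]
t=11: [76, 76, 76, 79, 79, 76, 74, 77, 79, 80, 78, 79, 76, 75, 78, 78]
t=12: [78, 78, 77, 76, 75, 78, 79, 76, 75, 74, 76, 75, 78, 79, 76, 76]
t=13: [76, 76, 76, 77, 79, 76, 75, 77, 79, 80, 78, 79, 76, 75, 77, 78]
t=14: [78, 78, 77, 77, 75, 78, 79, 76, 75, 74, 76, 75, 78, 79, 77, 76]
t=15: [76, 76, 76, 77, 79, 76, 75, 77, 79, 80, 78, 79, 76, 75, 77, 78]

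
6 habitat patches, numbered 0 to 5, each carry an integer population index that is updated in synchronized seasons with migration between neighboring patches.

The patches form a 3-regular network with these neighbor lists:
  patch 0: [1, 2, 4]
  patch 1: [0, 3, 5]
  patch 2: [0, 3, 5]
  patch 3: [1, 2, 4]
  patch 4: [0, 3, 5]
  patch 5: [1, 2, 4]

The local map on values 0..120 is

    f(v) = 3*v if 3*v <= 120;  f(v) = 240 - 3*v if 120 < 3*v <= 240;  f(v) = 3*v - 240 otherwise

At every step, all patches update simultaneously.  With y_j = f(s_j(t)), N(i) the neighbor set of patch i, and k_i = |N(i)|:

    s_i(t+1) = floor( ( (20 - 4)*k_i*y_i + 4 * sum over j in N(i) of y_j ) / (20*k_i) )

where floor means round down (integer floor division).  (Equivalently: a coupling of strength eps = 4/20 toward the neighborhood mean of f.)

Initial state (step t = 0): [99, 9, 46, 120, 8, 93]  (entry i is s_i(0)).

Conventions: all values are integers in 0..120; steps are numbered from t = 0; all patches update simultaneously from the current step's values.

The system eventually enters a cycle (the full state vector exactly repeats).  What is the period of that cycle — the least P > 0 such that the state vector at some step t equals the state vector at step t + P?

Simulating step by step:
t=0: [99, 9, 46, 120, 8, 93]
t=1: [55, 36, 96, 106, 33, 41]
t=2: [77, 104, 56, 79, 97, 110]
t=3: [20, 64, 64, 15, 47, 85]
t=4: [61, 46, 46, 49, 87, 25]
t=5: [60, 96, 96, 89, 31, 75]
t=6: [60, 45, 45, 34, 81, 24]
t=7: [62, 99, 99, 95, 18, 71]
t=8: [54, 54, 54, 47, 51, 32]
t=9: [78, 80, 80, 95, 87, 93]
t=10: [6, 6, 6, 37, 22, 32]
t=11: [21, 29, 29, 95, 67, 83]
t=12: [64, 77, 77, 50, 39, 21]
t=13: [47, 20, 20, 81, 107, 59]
t=14: [92, 59, 59, 15, 75, 63]
t=15: [38, 59, 59, 45, 20, 50]
t=16: [103, 71, 71, 96, 68, 84]
t=17: [61, 30, 30, 44, 37, 15]
t=18: [65, 86, 86, 105, 102, 55]
t=19: [42, 27, 27, 66, 65, 66]
t=20: [105, 78, 78, 47, 49, 47]
t=21: [67, 23, 23, 86, 92, 86]
t=22: [42, 60, 60, 26, 33, 26]
t=23: [105, 66, 66, 77, 97, 77]
t=24: [69, 39, 39, 16, 47, 16]
t=25: [48, 102, 102, 60, 87, 60]
t=26: [87, 67, 67, 58, 31, 58]
t=27: [28, 41, 41, 64, 84, 64]
t=28: [83, 105, 105, 54, 21, 54]
t=29: [21, 71, 71, 76, 61, 76]
t=30: [57, 27, 27, 17, 51, 17]
t=31: [71, 76, 76, 57, 81, 57]
t=32: [23, 20, 20, 57, 13, 57]
t=33: [65, 61, 61, 65, 45, 65]
t=34: [50, 54, 54, 50, 93, 50]
t=35: [85, 80, 80, 85, 49, 85]
t=36: [18, 3, 3, 18, 77, 18]
t=37: [45, 18, 18, 45, 18, 45]
t=38: [94, 64, 64, 94, 64, 94]
t=39: [43, 46, 46, 43, 46, 43]
t=40: [109, 103, 103, 109, 103, 109]
t=41: [83, 72, 72, 83, 72, 83]
t=42: [12, 21, 21, 12, 21, 12]
t=43: [41, 57, 57, 41, 57, 41]
t=44: [107, 78, 78, 107, 78, 107]
t=45: [66, 21, 21, 66, 21, 66]
t=46: [46, 58, 58, 46, 58, 46]
t=47: [94, 73, 73, 94, 73, 94]
t=48: [37, 25, 25, 37, 25, 37]
t=49: [103, 82, 82, 103, 82, 103]
t=50: [56, 18, 18, 56, 18, 56]
t=51: [68, 57, 57, 68, 57, 68]
t=52: [42, 62, 62, 42, 62, 42]
t=53: [102, 66, 66, 102, 66, 102]
t=54: [61, 46, 46, 61, 46, 61]
t=55: [66, 93, 93, 66, 93, 66]
t=56: [41, 39, 39, 41, 39, 41]
t=57: [117, 117, 117, 117, 117, 117]
t=58: [111, 111, 111, 111, 111, 111]
t=59: [93, 93, 93, 93, 93, 93]
t=60: [39, 39, 39, 39, 39, 39]
t=61: [117, 117, 117, 117, 117, 117]

Answer: 4
Key observation: The state at step 57, [117, 117, 117, 117, 117, 117], reappears at step 61 — and no state repeats earlier — so the cycle the system enters has period 4.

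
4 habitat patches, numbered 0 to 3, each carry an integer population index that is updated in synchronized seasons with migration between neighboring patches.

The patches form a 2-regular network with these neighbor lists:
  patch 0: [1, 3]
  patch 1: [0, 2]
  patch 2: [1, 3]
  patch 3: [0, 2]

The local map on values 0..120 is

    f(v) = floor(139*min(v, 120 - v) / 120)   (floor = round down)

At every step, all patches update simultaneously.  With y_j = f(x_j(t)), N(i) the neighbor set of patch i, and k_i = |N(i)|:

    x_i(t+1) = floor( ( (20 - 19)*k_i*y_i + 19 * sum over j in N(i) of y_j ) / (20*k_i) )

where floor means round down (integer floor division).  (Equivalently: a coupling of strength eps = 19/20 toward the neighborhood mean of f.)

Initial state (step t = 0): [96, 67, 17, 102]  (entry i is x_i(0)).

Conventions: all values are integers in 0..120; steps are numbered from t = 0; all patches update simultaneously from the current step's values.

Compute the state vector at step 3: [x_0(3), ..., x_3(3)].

Answer: [49, 31, 49, 31]

Derivation:
t=0: [96, 67, 17, 102]
t=1: [39, 24, 39, 22]
t=2: [26, 44, 26, 44]
t=3: [49, 31, 49, 31]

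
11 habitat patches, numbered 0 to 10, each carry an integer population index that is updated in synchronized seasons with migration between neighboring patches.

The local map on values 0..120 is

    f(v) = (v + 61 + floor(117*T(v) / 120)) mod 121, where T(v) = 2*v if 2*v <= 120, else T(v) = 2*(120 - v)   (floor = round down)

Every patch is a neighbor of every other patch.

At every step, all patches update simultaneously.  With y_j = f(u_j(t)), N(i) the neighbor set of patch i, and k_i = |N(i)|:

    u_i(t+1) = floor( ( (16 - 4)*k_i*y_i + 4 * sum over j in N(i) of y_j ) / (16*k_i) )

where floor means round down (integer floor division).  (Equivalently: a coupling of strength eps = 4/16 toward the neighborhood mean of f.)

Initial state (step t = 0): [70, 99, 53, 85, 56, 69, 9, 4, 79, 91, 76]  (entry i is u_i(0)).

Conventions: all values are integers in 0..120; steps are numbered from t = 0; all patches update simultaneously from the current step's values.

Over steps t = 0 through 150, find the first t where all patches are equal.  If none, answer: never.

Simulating step by step:
t=0: [70, 99, 53, 85, 56, 69, 9, 4, 79, 91, 76]  (not all equal)
t=1: [103, 83, 95, 93, 101, 104, 88, 78, 96, 88, 99]  (not all equal)
t=2: [78, 92, 83, 84, 79, 77, 88, 95, 82, 88, 80]  (not all equal)
t=3: [97, 88, 94, 93, 96, 98, 90, 85, 95, 90, 96]  (not all equal)
t=4: [82, 88, 84, 85, 82, 81, 87, 90, 83, 87, 82]  (not all equal)
t=5: [95, 90, 93, 93, 95, 96, 91, 89, 94, 91, 95]  (not all equal)
t=6: [83, 87, 85, 85, 83, 82, 86, 87, 84, 86, 83]  (not all equal)
t=7: [94, 91, 93, 93, 94, 95, 92, 91, 93, 92, 94]  (not all equal)
t=8: [84, 86, 85, 85, 84, 83, 85, 86, 85, 85, 84]  (not all equal)
t=9: [93, 92, 93, 93, 93, 94, 93, 92, 93, 93, 93]  (not all equal)
t=10: [85, 85, 85, 85, 85, 84, 85, 85, 85, 85, 85]  (not all equal)
t=11: [93, 93, 93, 93, 93, 93, 93, 93, 93, 93, 93]  (all equal)

Answer: 11
Key observation: Synchronization is absorbing here: once all patches are equal they stay equal, and step 11 is the first all-equal step.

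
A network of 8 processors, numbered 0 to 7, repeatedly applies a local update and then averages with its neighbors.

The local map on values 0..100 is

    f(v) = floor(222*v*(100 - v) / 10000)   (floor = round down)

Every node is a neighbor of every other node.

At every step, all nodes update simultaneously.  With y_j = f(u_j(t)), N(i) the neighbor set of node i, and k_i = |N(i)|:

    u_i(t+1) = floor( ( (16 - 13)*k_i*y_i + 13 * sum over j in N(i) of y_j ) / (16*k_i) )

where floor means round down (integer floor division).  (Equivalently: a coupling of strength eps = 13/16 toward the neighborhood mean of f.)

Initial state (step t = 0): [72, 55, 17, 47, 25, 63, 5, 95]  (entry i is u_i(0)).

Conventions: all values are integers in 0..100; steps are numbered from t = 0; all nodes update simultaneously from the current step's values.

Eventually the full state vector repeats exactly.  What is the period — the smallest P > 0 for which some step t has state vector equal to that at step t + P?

Answer: 2
Key observation: The state at step 3, [55, 55, 55, 55, 55, 55, 55, 55], reappears at step 5 — and no state repeats earlier — so the cycle the system enters has period 2.

Derivation:
t=0: [72, 55, 17, 47, 25, 63, 5, 95]
t=1: [37, 38, 36, 38, 37, 38, 35, 35]
t=2: [51, 51, 51, 51, 51, 51, 51, 51]
t=3: [55, 55, 55, 55, 55, 55, 55, 55]
t=4: [54, 54, 54, 54, 54, 54, 54, 54]
t=5: [55, 55, 55, 55, 55, 55, 55, 55]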